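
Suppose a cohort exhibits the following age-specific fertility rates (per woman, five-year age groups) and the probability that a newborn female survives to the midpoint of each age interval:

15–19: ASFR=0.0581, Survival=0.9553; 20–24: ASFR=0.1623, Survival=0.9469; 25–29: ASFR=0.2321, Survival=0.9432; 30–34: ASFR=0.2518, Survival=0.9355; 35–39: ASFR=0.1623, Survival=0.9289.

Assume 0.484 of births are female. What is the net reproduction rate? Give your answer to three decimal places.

1.971

Proportion female at birth = 0.484.
Weighting each age-specific rate by interval width and survival:
  15–19: 5 × 0.0581 × 0.9553 = 0.27751
  20–24: 5 × 0.1623 × 0.9469 = 0.76841
  25–29: 5 × 0.2321 × 0.9432 = 1.09458
  30–34: 5 × 0.2518 × 0.9355 = 1.17779
  35–39: 5 × 0.1623 × 0.9289 = 0.75380
Sum = 4.07209
NRR = 0.484 × 4.07209 = 1.97089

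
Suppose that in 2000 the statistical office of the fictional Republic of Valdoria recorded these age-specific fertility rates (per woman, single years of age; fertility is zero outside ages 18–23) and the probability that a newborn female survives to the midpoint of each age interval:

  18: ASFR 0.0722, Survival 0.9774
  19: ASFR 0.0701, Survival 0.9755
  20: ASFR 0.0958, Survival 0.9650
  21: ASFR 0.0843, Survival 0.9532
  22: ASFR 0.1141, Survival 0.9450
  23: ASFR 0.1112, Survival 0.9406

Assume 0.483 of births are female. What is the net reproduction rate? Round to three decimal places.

Proportion female at birth = 0.483.
Survival-weighted fertility by age (1·fₓ·Sₓ):
  18: 1 × 0.0722 × 0.9774 = 0.07057
  19: 1 × 0.0701 × 0.9755 = 0.06838
  20: 1 × 0.0958 × 0.9650 = 0.09245
  21: 1 × 0.0843 × 0.9532 = 0.08035
  22: 1 × 0.1141 × 0.9450 = 0.10782
  23: 1 × 0.1112 × 0.9406 = 0.10459
Sum = 0.52416
NRR = 0.483 × 0.52416 = 0.25317

0.253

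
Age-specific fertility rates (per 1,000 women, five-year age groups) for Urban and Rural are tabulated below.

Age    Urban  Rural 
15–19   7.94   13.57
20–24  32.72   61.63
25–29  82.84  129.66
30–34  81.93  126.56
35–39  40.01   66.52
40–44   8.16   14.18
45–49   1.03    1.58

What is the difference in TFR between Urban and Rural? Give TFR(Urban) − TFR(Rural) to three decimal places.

-0.795

Urban:
  Sum of ASFRs = 7.94 + 32.72 + 82.84 + 81.93 + 40.01 + 8.16 + 1.03 = 254.63
  TFR = 5 × 254.63 / 1000 = 1.27315
Rural:
  Sum of ASFRs = 13.57 + 61.63 + 129.66 + 126.56 + 66.52 + 14.18 + 1.58 = 413.70
  TFR = 5 × 413.70 / 1000 = 2.0685
Difference = 1.27315 − 2.0685 = -0.79535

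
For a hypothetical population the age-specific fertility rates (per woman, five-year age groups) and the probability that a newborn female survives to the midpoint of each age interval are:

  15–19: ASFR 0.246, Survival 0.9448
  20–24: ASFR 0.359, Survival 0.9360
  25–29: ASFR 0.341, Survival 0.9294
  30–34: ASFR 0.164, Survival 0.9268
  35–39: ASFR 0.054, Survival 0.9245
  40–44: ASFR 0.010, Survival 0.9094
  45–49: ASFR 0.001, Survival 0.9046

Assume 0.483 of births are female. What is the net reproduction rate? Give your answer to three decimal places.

2.650

Proportion female at birth = 0.483.
Weighting each age-specific rate by interval width and survival:
  15–19: 5 × 0.246 × 0.9448 = 1.16210
  20–24: 5 × 0.359 × 0.9360 = 1.68012
  25–29: 5 × 0.341 × 0.9294 = 1.58463
  30–34: 5 × 0.164 × 0.9268 = 0.75998
  35–39: 5 × 0.054 × 0.9245 = 0.24962
  40–44: 5 × 0.010 × 0.9094 = 0.04547
  45–49: 5 × 0.001 × 0.9046 = 0.00452
Sum = 5.48644
NRR = 0.483 × 5.48644 = 2.64995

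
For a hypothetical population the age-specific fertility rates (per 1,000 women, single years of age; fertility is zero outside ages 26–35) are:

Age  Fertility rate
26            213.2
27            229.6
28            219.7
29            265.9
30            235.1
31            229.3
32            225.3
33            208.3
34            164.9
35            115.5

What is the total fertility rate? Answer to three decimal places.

2.107

Sum of ASFRs = 213.2 + 229.6 + 219.7 + 265.9 + 235.1 + 229.3 + 225.3 + 208.3 + 164.9 + 115.5 = 2106.8
TFR = 2106.8 / 1000 = 2.1068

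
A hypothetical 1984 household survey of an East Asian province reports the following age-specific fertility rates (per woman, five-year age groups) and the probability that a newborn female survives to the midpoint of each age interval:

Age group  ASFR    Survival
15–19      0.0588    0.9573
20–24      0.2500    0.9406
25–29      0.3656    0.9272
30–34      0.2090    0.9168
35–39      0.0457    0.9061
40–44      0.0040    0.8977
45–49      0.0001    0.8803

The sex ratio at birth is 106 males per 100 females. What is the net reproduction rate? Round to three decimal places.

2.105

Proportion female at birth = 100 / (100 + 106) = 0.48544.
Weighting each age-specific rate by interval width and survival:
  15–19: 5 × 0.0588 × 0.9573 = 0.28145
  20–24: 5 × 0.2500 × 0.9406 = 1.17575
  25–29: 5 × 0.3656 × 0.9272 = 1.69492
  30–34: 5 × 0.2090 × 0.9168 = 0.95806
  35–39: 5 × 0.0457 × 0.9061 = 0.20704
  40–44: 5 × 0.0040 × 0.8977 = 0.01795
  45–49: 5 × 0.0001 × 0.8803 = 0.00044
Sum = 4.33561
NRR = 0.48544 × 4.33561 = 2.10468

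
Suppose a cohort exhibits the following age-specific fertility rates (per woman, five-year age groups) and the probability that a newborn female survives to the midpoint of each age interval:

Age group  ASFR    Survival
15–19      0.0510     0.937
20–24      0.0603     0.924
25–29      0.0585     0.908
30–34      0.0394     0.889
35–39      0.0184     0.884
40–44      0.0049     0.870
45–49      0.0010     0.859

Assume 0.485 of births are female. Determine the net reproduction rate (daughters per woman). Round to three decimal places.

0.517

Proportion female at birth = 0.485.
Weighting each age-specific rate by interval width and survival:
  15–19: 5 × 0.0510 × 0.937 = 0.23894
  20–24: 5 × 0.0603 × 0.924 = 0.27859
  25–29: 5 × 0.0585 × 0.908 = 0.26559
  30–34: 5 × 0.0394 × 0.889 = 0.17513
  35–39: 5 × 0.0184 × 0.884 = 0.08133
  40–44: 5 × 0.0049 × 0.870 = 0.02132
  45–49: 5 × 0.0010 × 0.859 = 0.00430
Sum = 1.06520
NRR = 0.485 × 1.06520 = 0.51662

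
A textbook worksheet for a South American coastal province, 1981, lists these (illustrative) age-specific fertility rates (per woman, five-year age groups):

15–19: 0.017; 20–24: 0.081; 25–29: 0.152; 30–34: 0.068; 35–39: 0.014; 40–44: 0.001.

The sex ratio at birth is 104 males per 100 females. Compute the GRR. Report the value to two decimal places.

0.82

Proportion female at birth = 100 / (100 + 104) = 0.49020.
Sum of ASFRs = 0.017 + 0.081 + 0.152 + 0.068 + 0.014 + 0.001 = 0.333
TFR = 5 × 0.333 = 1.665
GRR = 0.49020 × 1.665 = 0.81618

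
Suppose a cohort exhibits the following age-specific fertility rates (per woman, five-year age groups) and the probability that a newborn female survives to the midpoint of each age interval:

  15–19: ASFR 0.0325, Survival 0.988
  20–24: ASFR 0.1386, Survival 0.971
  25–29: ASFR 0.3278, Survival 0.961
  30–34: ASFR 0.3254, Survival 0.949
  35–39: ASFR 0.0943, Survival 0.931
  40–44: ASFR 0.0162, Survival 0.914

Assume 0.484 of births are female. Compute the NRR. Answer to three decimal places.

2.161

Proportion female at birth = 0.484.
Per-age-group product (5 × ASFR × survival probability):
  15–19: 5 × 0.0325 × 0.988 = 0.16055
  20–24: 5 × 0.1386 × 0.971 = 0.67290
  25–29: 5 × 0.3278 × 0.961 = 1.57508
  30–34: 5 × 0.3254 × 0.949 = 1.54402
  35–39: 5 × 0.0943 × 0.931 = 0.43897
  40–44: 5 × 0.0162 × 0.914 = 0.07403
Sum = 4.46555
NRR = 0.484 × 4.46555 = 2.16133
With NRR above 1 the population is above replacement fertility.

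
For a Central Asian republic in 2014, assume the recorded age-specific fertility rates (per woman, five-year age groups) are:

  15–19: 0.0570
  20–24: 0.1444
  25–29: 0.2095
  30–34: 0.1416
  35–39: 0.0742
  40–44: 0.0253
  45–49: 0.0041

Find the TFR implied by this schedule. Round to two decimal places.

3.28

Sum of ASFRs = 0.0570 + 0.1444 + 0.2095 + 0.1416 + 0.0742 + 0.0253 + 0.0041 = 0.6561
TFR = 5 × 0.6561 = 3.2805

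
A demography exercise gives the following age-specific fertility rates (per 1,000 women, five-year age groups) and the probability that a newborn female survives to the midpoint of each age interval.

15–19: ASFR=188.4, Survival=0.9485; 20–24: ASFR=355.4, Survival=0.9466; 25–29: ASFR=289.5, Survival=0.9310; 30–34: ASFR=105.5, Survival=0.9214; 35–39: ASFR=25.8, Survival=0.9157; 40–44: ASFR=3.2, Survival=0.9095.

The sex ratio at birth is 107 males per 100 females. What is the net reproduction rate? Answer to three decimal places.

Proportion female at birth = 100 / (100 + 107) = 0.48309.
Weighting each age-specific rate by interval width and survival:
  15–19: 5 × 188.4/1000 × 0.9485 = 0.89349
  20–24: 5 × 355.4/1000 × 0.9466 = 1.68211
  25–29: 5 × 289.5/1000 × 0.9310 = 1.34762
  30–34: 5 × 105.5/1000 × 0.9214 = 0.48604
  35–39: 5 × 25.8/1000 × 0.9157 = 0.11813
  40–44: 5 × 3.2/1000 × 0.9095 = 0.01455
Sum = 4.54194
NRR = 0.48309 × 4.54194 = 2.19417
With NRR above 1 the population is above replacement fertility.

2.194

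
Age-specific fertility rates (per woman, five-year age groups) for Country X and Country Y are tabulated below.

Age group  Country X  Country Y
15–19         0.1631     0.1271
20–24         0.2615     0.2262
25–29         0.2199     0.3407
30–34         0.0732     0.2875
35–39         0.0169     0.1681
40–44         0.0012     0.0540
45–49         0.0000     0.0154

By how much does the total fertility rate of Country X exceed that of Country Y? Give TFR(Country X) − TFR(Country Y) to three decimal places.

-2.416

Country X:
  Sum of ASFRs = 0.1631 + 0.2615 + 0.2199 + 0.0732 + 0.0169 + 0.0012 + 0.0000 = 0.7358
  TFR = 5 × 0.7358 = 3.679
Country Y:
  Sum of ASFRs = 0.1271 + 0.2262 + 0.3407 + 0.2875 + 0.1681 + 0.0540 + 0.0154 = 1.2190
  TFR = 5 × 1.2190 = 6.095
Difference = 3.679 − 6.095 = -2.416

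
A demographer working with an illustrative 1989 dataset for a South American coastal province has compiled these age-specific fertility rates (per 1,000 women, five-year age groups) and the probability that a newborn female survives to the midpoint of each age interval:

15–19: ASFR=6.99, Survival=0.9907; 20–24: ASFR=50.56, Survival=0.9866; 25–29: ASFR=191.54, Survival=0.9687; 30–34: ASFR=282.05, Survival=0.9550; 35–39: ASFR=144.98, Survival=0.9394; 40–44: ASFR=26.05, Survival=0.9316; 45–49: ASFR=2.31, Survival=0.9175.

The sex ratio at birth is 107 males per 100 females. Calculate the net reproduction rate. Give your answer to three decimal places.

Proportion female at birth = 100 / (100 + 107) = 0.48309.
Each age group contributes 5 × ASFR × survival:
  15–19: 5 × 6.99/1000 × 0.9907 = 0.03462
  20–24: 5 × 50.56/1000 × 0.9866 = 0.24941
  25–29: 5 × 191.54/1000 × 0.9687 = 0.92772
  30–34: 5 × 282.05/1000 × 0.9550 = 1.34679
  35–39: 5 × 144.98/1000 × 0.9394 = 0.68097
  40–44: 5 × 26.05/1000 × 0.9316 = 0.12134
  45–49: 5 × 2.31/1000 × 0.9175 = 0.01060
Sum = 3.37145
NRR = 0.48309 × 3.37145 = 1.62871
An NRR exceeding 1 indicates intrinsic growth under these rates.

1.629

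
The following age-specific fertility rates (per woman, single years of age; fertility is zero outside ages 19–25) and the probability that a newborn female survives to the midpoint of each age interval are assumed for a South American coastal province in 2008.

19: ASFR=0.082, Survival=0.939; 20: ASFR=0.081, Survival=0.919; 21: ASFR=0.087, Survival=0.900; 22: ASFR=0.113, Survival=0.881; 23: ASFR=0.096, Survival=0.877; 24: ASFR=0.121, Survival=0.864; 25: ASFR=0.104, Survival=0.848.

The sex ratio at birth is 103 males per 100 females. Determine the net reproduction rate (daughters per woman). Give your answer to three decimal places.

Proportion female at birth = 100 / (100 + 103) = 0.49261.
Weighting each age-specific rate by interval width and survival:
  19: 1 × 0.082 × 0.939 = 0.07700
  20: 1 × 0.081 × 0.919 = 0.07444
  21: 1 × 0.087 × 0.900 = 0.07830
  22: 1 × 0.113 × 0.881 = 0.09955
  23: 1 × 0.096 × 0.877 = 0.08419
  24: 1 × 0.121 × 0.864 = 0.10454
  25: 1 × 0.104 × 0.848 = 0.08819
Sum = 0.60621
NRR = 0.49261 × 0.60621 = 0.29863

0.299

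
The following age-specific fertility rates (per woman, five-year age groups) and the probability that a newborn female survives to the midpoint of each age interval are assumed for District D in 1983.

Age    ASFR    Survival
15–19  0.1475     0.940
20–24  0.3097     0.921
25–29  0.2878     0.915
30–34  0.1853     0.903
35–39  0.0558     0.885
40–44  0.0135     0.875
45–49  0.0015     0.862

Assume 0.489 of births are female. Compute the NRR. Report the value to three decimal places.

2.242

Proportion female at birth = 0.489.
Each age group contributes 5 × ASFR × survival:
  15–19: 5 × 0.1475 × 0.940 = 0.69325
  20–24: 5 × 0.3097 × 0.921 = 1.42617
  25–29: 5 × 0.2878 × 0.915 = 1.31669
  30–34: 5 × 0.1853 × 0.903 = 0.83663
  35–39: 5 × 0.0558 × 0.885 = 0.24692
  40–44: 5 × 0.0135 × 0.875 = 0.05906
  45–49: 5 × 0.0015 × 0.862 = 0.00647
Sum = 4.58519
NRR = 0.489 × 4.58519 = 2.24216
An NRR exceeding 1 indicates intrinsic growth under these rates.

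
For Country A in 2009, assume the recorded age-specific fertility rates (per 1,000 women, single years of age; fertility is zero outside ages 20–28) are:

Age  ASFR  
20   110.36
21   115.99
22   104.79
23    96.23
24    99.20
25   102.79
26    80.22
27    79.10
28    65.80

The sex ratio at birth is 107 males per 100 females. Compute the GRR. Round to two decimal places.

Proportion female at birth = 100 / (100 + 107) = 0.48309.
Sum of ASFRs = 110.36 + 115.99 + 104.79 + 96.23 + 99.20 + 102.79 + 80.22 + 79.10 + 65.80 = 854.48
TFR = 854.48 / 1000 = 0.85448
GRR = 0.48309 × 0.85448 = 0.41279

0.41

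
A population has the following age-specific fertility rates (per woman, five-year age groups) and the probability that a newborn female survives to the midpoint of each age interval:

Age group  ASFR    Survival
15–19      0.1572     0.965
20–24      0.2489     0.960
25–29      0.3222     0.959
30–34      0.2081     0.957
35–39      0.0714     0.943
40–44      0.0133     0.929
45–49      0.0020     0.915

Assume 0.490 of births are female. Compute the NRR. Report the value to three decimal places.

2.402

Proportion female at birth = 0.490.
Each age group contributes 5 × ASFR × survival:
  15–19: 5 × 0.1572 × 0.965 = 0.75849
  20–24: 5 × 0.2489 × 0.960 = 1.19472
  25–29: 5 × 0.3222 × 0.959 = 1.54495
  30–34: 5 × 0.2081 × 0.957 = 0.99576
  35–39: 5 × 0.0714 × 0.943 = 0.33665
  40–44: 5 × 0.0133 × 0.929 = 0.06178
  45–49: 5 × 0.0020 × 0.915 = 0.00915
Sum = 4.90150
NRR = 0.490 × 4.90150 = 2.40174
NRR > 1, so each generation more than replaces itself.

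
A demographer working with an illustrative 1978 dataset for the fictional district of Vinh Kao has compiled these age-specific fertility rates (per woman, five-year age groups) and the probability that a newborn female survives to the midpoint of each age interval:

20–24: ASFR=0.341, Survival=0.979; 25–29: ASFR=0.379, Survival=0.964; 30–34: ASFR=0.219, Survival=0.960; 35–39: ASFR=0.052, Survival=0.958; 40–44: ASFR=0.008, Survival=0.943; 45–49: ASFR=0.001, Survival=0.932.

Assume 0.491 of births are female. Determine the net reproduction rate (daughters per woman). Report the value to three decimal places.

2.376

Proportion female at birth = 0.491.
Weighting each age-specific rate by interval width and survival:
  20–24: 5 × 0.341 × 0.979 = 1.66920
  25–29: 5 × 0.379 × 0.964 = 1.82678
  30–34: 5 × 0.219 × 0.960 = 1.05120
  35–39: 5 × 0.052 × 0.958 = 0.24908
  40–44: 5 × 0.008 × 0.943 = 0.03772
  45–49: 5 × 0.001 × 0.932 = 0.00466
Sum = 4.83864
NRR = 0.491 × 4.83864 = 2.37577
With NRR above 1 the population is above replacement fertility.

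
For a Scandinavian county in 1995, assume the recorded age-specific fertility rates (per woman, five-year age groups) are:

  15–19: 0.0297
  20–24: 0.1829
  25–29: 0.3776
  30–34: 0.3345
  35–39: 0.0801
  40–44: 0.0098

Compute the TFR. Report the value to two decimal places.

5.07

Sum of ASFRs = 0.0297 + 0.1829 + 0.3776 + 0.3345 + 0.0801 + 0.0098 = 1.0146
TFR = 5 × 1.0146 = 5.073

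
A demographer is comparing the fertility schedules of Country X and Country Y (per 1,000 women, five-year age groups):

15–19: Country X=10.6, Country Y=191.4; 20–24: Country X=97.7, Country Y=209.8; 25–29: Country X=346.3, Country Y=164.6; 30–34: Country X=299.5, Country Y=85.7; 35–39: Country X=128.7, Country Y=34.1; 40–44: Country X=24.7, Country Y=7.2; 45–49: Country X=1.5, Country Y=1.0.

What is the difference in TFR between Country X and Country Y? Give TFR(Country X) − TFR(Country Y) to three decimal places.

1.076

Country X:
  Sum of ASFRs = 10.6 + 97.7 + 346.3 + 299.5 + 128.7 + 24.7 + 1.5 = 909.0
  TFR = 5 × 909.0 / 1000 = 4.545
Country Y:
  Sum of ASFRs = 191.4 + 209.8 + 164.6 + 85.7 + 34.1 + 7.2 + 1.0 = 693.8
  TFR = 5 × 693.8 / 1000 = 3.469
Difference = 4.545 − 3.469 = 1.076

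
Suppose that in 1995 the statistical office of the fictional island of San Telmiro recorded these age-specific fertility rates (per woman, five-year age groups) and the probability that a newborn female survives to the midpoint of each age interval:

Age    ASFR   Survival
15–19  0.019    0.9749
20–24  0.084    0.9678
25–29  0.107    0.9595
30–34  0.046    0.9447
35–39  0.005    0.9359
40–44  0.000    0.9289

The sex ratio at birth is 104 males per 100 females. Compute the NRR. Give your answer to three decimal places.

Proportion female at birth = 100 / (100 + 104) = 0.49020.
Each age group contributes 5 × ASFR × survival:
  15–19: 5 × 0.019 × 0.9749 = 0.09262
  20–24: 5 × 0.084 × 0.9678 = 0.40648
  25–29: 5 × 0.107 × 0.9595 = 0.51333
  30–34: 5 × 0.046 × 0.9447 = 0.21728
  35–39: 5 × 0.005 × 0.9359 = 0.02340
  40–44: 5 × 0.000 × 0.9289 = 0.00000
Sum = 1.25311
NRR = 0.49020 × 1.25311 = 0.61427
With NRR below 1 the population is below replacement fertility.

0.614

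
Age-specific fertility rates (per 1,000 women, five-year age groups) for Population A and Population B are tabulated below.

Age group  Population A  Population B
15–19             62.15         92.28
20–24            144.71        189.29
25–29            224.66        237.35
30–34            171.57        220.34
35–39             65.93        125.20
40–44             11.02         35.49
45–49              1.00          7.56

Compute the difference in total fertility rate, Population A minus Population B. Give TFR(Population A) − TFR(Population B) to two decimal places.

-1.13

Population A:
  Sum of ASFRs = 62.15 + 144.71 + 224.66 + 171.57 + 65.93 + 11.02 + 1.00 = 681.04
  TFR = 5 × 681.04 / 1000 = 3.4052
Population B:
  Sum of ASFRs = 92.28 + 189.29 + 237.35 + 220.34 + 125.20 + 35.49 + 7.56 = 907.51
  TFR = 5 × 907.51 / 1000 = 4.53755
Difference = 3.4052 − 4.53755 = -1.13235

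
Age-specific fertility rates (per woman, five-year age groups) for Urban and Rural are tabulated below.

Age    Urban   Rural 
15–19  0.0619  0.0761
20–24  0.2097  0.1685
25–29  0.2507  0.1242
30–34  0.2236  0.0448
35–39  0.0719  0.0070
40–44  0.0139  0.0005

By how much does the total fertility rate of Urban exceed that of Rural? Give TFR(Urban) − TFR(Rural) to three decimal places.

2.053

Urban:
  Sum of ASFRs = 0.0619 + 0.2097 + 0.2507 + 0.2236 + 0.0719 + 0.0139 = 0.8317
  TFR = 5 × 0.8317 = 4.1585
Rural:
  Sum of ASFRs = 0.0761 + 0.1685 + 0.1242 + 0.0448 + 0.0070 + 0.0005 = 0.4211
  TFR = 5 × 0.4211 = 2.1055
Difference = 4.1585 − 2.1055 = 2.053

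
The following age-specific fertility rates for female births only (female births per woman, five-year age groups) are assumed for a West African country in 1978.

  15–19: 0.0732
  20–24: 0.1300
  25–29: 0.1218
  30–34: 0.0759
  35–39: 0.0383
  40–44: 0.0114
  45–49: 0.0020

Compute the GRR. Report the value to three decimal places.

Sum of female ASFRs = 0.0732 + 0.1300 + 0.1218 + 0.0759 + 0.0383 + 0.0114 + 0.0020 = 0.4526
GRR = 5 × 0.4526 = 2.263

2.263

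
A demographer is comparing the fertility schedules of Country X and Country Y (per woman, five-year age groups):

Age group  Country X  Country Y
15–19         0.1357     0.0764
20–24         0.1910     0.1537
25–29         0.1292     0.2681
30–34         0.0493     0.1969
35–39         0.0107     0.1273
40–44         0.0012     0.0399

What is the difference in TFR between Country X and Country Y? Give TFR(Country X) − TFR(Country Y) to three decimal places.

Country X:
  Sum of ASFRs = 0.1357 + 0.1910 + 0.1292 + 0.0493 + 0.0107 + 0.0012 = 0.5171
  TFR = 5 × 0.5171 = 2.5855
Country Y:
  Sum of ASFRs = 0.0764 + 0.1537 + 0.2681 + 0.1969 + 0.1273 + 0.0399 = 0.8623
  TFR = 5 × 0.8623 = 4.3115
Difference = 2.5855 − 4.3115 = -1.726

-1.726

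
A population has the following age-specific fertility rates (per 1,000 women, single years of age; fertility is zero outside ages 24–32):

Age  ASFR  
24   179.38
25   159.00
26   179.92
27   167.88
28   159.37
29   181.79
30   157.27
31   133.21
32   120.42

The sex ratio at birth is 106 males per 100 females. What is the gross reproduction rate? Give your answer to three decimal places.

Proportion female at birth = 100 / (100 + 106) = 0.48544.
Sum of ASFRs = 179.38 + 159.00 + 179.92 + 167.88 + 159.37 + 181.79 + 157.27 + 133.21 + 120.42 = 1438.24
TFR = 1438.24 / 1000 = 1.43824
GRR = 0.48544 × 1.43824 = 0.69818

0.698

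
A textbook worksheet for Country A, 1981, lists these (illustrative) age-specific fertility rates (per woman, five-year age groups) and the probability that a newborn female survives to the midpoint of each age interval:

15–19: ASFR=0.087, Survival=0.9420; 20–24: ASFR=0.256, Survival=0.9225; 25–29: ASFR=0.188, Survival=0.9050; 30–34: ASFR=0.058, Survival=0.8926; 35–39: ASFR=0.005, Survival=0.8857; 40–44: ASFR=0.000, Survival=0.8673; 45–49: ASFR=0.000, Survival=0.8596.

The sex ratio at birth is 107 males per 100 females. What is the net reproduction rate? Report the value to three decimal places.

Proportion female at birth = 100 / (100 + 107) = 0.48309.
Per-age-group product (5 × ASFR × survival probability):
  15–19: 5 × 0.087 × 0.9420 = 0.40977
  20–24: 5 × 0.256 × 0.9225 = 1.18080
  25–29: 5 × 0.188 × 0.9050 = 0.85070
  30–34: 5 × 0.058 × 0.8926 = 0.25885
  35–39: 5 × 0.005 × 0.8857 = 0.02214
  40–44: 5 × 0.000 × 0.8673 = 0.00000
  45–49: 5 × 0.000 × 0.8596 = 0.00000
Sum = 2.72226
NRR = 0.48309 × 2.72226 = 1.31510
An NRR exceeding 1 indicates intrinsic growth under these rates.

1.315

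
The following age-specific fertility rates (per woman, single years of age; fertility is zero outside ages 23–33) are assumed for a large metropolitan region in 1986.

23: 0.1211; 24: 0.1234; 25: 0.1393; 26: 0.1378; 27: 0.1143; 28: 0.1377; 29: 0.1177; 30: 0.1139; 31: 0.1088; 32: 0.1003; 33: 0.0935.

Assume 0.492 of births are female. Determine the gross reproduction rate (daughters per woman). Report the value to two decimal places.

Proportion female at birth = 0.492.
Sum of ASFRs = 0.1211 + 0.1234 + 0.1393 + 0.1378 + 0.1143 + 0.1377 + 0.1177 + 0.1139 + 0.1088 + 0.1003 + 0.0935 = 1.3078
TFR = 1.3078
GRR = 0.492 × 1.3078 = 0.64344

0.64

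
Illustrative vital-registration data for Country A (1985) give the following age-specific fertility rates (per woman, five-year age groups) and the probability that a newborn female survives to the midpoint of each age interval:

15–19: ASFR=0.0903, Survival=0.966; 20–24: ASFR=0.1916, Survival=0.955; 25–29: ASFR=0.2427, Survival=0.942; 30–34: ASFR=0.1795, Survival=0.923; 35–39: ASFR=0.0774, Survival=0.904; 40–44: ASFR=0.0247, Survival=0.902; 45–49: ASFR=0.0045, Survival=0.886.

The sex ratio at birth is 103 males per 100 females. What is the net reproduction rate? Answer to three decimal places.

1.874

Proportion female at birth = 100 / (100 + 103) = 0.49261.
Per-age-group product (5 × ASFR × survival probability):
  15–19: 5 × 0.0903 × 0.966 = 0.43615
  20–24: 5 × 0.1916 × 0.955 = 0.91489
  25–29: 5 × 0.2427 × 0.942 = 1.14312
  30–34: 5 × 0.1795 × 0.923 = 0.82839
  35–39: 5 × 0.0774 × 0.904 = 0.34985
  40–44: 5 × 0.0247 × 0.902 = 0.11140
  45–49: 5 × 0.0045 × 0.886 = 0.01994
Sum = 3.80374
NRR = 0.49261 × 3.80374 = 1.87376
An NRR exceeding 1 indicates intrinsic growth under these rates.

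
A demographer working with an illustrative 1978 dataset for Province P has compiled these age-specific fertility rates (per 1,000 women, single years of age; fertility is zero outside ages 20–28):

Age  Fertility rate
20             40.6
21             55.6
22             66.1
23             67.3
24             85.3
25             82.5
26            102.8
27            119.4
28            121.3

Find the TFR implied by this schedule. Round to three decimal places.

Sum of ASFRs = 40.6 + 55.6 + 66.1 + 67.3 + 85.3 + 82.5 + 102.8 + 119.4 + 121.3 = 740.9
TFR = 740.9 / 1000 = 0.7409

0.741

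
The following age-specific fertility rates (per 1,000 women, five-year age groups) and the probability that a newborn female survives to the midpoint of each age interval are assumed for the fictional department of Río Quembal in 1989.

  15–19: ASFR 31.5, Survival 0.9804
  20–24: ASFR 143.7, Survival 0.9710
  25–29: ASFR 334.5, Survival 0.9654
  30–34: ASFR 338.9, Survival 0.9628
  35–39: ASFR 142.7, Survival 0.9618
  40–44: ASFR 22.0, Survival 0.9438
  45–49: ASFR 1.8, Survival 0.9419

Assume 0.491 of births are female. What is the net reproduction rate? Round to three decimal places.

Proportion female at birth = 0.491.
Each age group contributes 5 × ASFR × survival:
  15–19: 5 × 31.5/1000 × 0.9804 = 0.15441
  20–24: 5 × 143.7/1000 × 0.9710 = 0.69766
  25–29: 5 × 334.5/1000 × 0.9654 = 1.61463
  30–34: 5 × 338.9/1000 × 0.9628 = 1.63146
  35–39: 5 × 142.7/1000 × 0.9618 = 0.68624
  40–44: 5 × 22.0/1000 × 0.9438 = 0.10382
  45–49: 5 × 1.8/1000 × 0.9419 = 0.00848
Sum = 4.89670
NRR = 0.491 × 4.89670 = 2.40428

2.404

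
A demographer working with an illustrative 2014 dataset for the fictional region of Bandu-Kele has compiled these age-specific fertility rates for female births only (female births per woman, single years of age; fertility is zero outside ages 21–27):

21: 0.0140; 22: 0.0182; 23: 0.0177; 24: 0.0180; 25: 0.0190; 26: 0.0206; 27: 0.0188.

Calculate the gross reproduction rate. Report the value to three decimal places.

Sum of female ASFRs = 0.0140 + 0.0182 + 0.0177 + 0.0180 + 0.0190 + 0.0206 + 0.0188 = 0.1263
GRR = 0.1263

0.126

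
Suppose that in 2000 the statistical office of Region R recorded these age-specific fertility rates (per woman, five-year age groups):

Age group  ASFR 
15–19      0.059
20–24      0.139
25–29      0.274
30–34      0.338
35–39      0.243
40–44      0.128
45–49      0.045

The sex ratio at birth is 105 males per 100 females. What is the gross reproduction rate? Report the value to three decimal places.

Proportion female at birth = 100 / (100 + 105) = 0.48780.
Sum of ASFRs = 0.059 + 0.139 + 0.274 + 0.338 + 0.243 + 0.128 + 0.045 = 1.226
TFR = 5 × 1.226 = 6.13
GRR = 0.48780 × 6.13 = 2.99021

2.990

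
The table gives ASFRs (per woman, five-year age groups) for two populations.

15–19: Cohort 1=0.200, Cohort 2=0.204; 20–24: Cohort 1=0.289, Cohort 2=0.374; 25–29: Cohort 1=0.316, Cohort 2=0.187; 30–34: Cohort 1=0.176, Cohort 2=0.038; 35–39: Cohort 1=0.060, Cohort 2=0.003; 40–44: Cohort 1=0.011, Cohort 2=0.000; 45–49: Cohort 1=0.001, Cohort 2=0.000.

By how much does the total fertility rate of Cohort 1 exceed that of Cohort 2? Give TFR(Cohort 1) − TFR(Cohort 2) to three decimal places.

Cohort 1:
  Sum of ASFRs = 0.200 + 0.289 + 0.316 + 0.176 + 0.060 + 0.011 + 0.001 = 1.053
  TFR = 5 × 1.053 = 5.265
Cohort 2:
  Sum of ASFRs = 0.204 + 0.374 + 0.187 + 0.038 + 0.003 + 0.000 + 0.000 = 0.806
  TFR = 5 × 0.806 = 4.03
Difference = 5.265 − 4.03 = 1.235

1.235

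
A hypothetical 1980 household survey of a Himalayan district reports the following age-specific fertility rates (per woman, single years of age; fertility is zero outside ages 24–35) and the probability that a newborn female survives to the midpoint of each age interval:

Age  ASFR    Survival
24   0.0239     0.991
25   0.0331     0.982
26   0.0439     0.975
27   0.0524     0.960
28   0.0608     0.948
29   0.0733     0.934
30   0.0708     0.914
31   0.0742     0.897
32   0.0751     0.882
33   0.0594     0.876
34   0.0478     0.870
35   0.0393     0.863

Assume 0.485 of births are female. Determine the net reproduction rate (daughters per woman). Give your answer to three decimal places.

Proportion female at birth = 0.485.
Each age group contributes 1 × ASFR × survival:
  24: 1 × 0.0239 × 0.991 = 0.02368
  25: 1 × 0.0331 × 0.982 = 0.03250
  26: 1 × 0.0439 × 0.975 = 0.04280
  27: 1 × 0.0524 × 0.960 = 0.05030
  28: 1 × 0.0608 × 0.948 = 0.05764
  29: 1 × 0.0733 × 0.934 = 0.06846
  30: 1 × 0.0708 × 0.914 = 0.06471
  31: 1 × 0.0742 × 0.897 = 0.06656
  32: 1 × 0.0751 × 0.882 = 0.06624
  33: 1 × 0.0594 × 0.876 = 0.05203
  34: 1 × 0.0478 × 0.870 = 0.04159
  35: 1 × 0.0393 × 0.863 = 0.03392
Sum = 0.60043
NRR = 0.485 × 0.60043 = 0.29121
With NRR below 1 the population is below replacement fertility.

0.291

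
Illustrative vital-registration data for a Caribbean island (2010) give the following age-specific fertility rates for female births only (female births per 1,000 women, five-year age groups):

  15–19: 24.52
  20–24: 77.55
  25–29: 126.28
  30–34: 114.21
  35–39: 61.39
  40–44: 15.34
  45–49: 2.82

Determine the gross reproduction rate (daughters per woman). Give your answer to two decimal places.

Sum of female ASFRs = 24.52 + 77.55 + 126.28 + 114.21 + 61.39 + 15.34 + 2.82 = 422.11
GRR = 5 × 422.11 / 1000 = 2.11055

2.11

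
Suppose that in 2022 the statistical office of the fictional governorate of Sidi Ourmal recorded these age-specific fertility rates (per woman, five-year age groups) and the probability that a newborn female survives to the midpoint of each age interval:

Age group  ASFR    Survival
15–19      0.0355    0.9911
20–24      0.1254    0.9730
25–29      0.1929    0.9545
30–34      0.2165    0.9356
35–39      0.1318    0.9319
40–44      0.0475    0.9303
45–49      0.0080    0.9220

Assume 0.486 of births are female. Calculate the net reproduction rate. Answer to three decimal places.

Proportion female at birth = 0.486.
Survival-weighted fertility by age (5·fₓ·Sₓ):
  15–19: 5 × 0.0355 × 0.9911 = 0.17592
  20–24: 5 × 0.1254 × 0.9730 = 0.61007
  25–29: 5 × 0.1929 × 0.9545 = 0.92062
  30–34: 5 × 0.2165 × 0.9356 = 1.01279
  35–39: 5 × 0.1318 × 0.9319 = 0.61412
  40–44: 5 × 0.0475 × 0.9303 = 0.22095
  45–49: 5 × 0.0080 × 0.9220 = 0.03688
Sum = 3.59135
NRR = 0.486 × 3.59135 = 1.74540

1.745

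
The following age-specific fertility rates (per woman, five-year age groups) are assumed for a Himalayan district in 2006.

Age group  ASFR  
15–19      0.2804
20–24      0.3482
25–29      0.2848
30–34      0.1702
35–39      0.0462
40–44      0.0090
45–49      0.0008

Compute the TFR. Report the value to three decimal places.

Sum of ASFRs = 0.2804 + 0.3482 + 0.2848 + 0.1702 + 0.0462 + 0.0090 + 0.0008 = 1.1396
TFR = 5 × 1.1396 = 5.698

5.698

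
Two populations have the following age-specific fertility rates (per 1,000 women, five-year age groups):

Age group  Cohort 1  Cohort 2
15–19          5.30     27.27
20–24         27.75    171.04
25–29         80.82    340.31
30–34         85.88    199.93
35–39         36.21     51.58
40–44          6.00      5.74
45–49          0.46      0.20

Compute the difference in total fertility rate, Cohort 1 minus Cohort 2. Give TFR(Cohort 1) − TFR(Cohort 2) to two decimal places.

-2.77

Cohort 1:
  Sum of ASFRs = 5.30 + 27.75 + 80.82 + 85.88 + 36.21 + 6.00 + 0.46 = 242.42
  TFR = 5 × 242.42 / 1000 = 1.2121
Cohort 2:
  Sum of ASFRs = 27.27 + 171.04 + 340.31 + 199.93 + 51.58 + 5.74 + 0.20 = 796.07
  TFR = 5 × 796.07 / 1000 = 3.98035
Difference = 1.2121 − 3.98035 = -2.76825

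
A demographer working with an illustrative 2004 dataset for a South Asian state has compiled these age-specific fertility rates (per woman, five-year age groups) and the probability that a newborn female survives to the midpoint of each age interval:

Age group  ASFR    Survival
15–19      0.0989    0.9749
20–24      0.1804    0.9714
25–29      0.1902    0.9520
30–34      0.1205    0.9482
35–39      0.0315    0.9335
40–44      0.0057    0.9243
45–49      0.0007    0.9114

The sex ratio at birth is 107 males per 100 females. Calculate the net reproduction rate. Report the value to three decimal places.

1.455

Proportion female at birth = 100 / (100 + 107) = 0.48309.
Each age group contributes 5 × ASFR × survival:
  15–19: 5 × 0.0989 × 0.9749 = 0.48209
  20–24: 5 × 0.1804 × 0.9714 = 0.87620
  25–29: 5 × 0.1902 × 0.9520 = 0.90535
  30–34: 5 × 0.1205 × 0.9482 = 0.57129
  35–39: 5 × 0.0315 × 0.9335 = 0.14703
  40–44: 5 × 0.0057 × 0.9243 = 0.02634
  45–49: 5 × 0.0007 × 0.9114 = 0.00319
Sum = 3.01149
NRR = 0.48309 × 3.01149 = 1.45482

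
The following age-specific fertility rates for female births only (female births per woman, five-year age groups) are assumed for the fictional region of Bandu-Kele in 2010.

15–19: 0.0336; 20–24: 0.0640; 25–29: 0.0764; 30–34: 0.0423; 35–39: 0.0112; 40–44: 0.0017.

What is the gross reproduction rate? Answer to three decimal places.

1.146

Sum of female ASFRs = 0.0336 + 0.0640 + 0.0764 + 0.0423 + 0.0112 + 0.0017 = 0.2292
GRR = 5 × 0.2292 = 1.146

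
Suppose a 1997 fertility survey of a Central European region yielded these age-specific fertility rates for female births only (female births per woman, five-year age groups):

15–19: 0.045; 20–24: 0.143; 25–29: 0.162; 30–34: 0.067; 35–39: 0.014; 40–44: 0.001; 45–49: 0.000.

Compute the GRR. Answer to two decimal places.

Sum of female ASFRs = 0.045 + 0.143 + 0.162 + 0.067 + 0.014 + 0.001 + 0.000 = 0.432
GRR = 5 × 0.432 = 2.16

2.16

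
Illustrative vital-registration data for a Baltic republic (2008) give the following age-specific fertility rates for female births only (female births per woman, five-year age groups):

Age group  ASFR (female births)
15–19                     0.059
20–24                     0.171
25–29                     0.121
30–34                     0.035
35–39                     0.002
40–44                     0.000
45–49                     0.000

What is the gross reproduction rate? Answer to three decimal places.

1.940

Sum of female ASFRs = 0.059 + 0.171 + 0.121 + 0.035 + 0.002 + 0.000 + 0.000 = 0.388
GRR = 5 × 0.388 = 1.94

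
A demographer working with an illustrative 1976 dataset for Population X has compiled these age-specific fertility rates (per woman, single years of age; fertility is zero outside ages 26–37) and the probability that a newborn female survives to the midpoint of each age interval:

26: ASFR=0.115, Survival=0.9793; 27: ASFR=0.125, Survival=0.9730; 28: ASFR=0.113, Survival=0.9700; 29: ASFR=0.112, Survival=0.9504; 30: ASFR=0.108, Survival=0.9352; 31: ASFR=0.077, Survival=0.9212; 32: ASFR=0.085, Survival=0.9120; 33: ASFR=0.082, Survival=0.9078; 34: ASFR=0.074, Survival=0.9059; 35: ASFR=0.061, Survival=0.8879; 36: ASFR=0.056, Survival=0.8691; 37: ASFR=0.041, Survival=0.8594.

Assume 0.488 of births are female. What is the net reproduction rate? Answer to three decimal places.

Proportion female at birth = 0.488.
Weighting each age-specific rate by interval width and survival:
  26: 1 × 0.115 × 0.9793 = 0.11262
  27: 1 × 0.125 × 0.9730 = 0.12163
  28: 1 × 0.113 × 0.9700 = 0.10961
  29: 1 × 0.112 × 0.9504 = 0.10644
  30: 1 × 0.108 × 0.9352 = 0.10100
  31: 1 × 0.077 × 0.9212 = 0.07093
  32: 1 × 0.085 × 0.9120 = 0.07752
  33: 1 × 0.082 × 0.9078 = 0.07444
  34: 1 × 0.074 × 0.9059 = 0.06704
  35: 1 × 0.061 × 0.8879 = 0.05416
  36: 1 × 0.056 × 0.8691 = 0.04867
  37: 1 × 0.041 × 0.8594 = 0.03524
Sum = 0.97930
NRR = 0.488 × 0.97930 = 0.47790

0.478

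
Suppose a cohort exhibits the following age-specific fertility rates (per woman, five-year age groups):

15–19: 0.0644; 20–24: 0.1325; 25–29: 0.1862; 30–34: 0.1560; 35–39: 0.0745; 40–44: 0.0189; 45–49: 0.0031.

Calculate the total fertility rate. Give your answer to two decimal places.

Sum of ASFRs = 0.0644 + 0.1325 + 0.1862 + 0.1560 + 0.0745 + 0.0189 + 0.0031 = 0.6356
TFR = 5 × 0.6356 = 3.178

3.18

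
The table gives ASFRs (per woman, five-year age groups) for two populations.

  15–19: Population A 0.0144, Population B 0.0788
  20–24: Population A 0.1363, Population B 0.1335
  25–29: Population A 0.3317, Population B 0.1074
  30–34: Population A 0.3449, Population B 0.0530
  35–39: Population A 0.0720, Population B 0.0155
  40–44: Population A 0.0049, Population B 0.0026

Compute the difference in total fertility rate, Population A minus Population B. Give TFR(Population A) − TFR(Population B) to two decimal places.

Population A:
  Sum of ASFRs = 0.0144 + 0.1363 + 0.3317 + 0.3449 + 0.0720 + 0.0049 = 0.9042
  TFR = 5 × 0.9042 = 4.521
Population B:
  Sum of ASFRs = 0.0788 + 0.1335 + 0.1074 + 0.0530 + 0.0155 + 0.0026 = 0.3908
  TFR = 5 × 0.3908 = 1.954
Difference = 4.521 − 1.954 = 2.567

2.57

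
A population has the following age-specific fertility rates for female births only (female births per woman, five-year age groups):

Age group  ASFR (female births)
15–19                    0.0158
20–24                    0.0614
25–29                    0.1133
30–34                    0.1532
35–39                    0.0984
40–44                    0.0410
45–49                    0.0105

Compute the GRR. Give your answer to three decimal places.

2.468

Sum of female ASFRs = 0.0158 + 0.0614 + 0.1133 + 0.1532 + 0.0984 + 0.0410 + 0.0105 = 0.4936
GRR = 5 × 0.4936 = 2.468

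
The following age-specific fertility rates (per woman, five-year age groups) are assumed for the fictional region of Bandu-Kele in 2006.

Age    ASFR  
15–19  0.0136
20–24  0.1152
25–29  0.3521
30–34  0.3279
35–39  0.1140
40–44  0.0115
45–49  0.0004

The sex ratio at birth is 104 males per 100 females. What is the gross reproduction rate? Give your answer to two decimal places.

2.29

Proportion female at birth = 100 / (100 + 104) = 0.49020.
Sum of ASFRs = 0.0136 + 0.1152 + 0.3521 + 0.3279 + 0.1140 + 0.0115 + 0.0004 = 0.9347
TFR = 5 × 0.9347 = 4.6735
GRR = 0.49020 × 4.6735 = 2.29095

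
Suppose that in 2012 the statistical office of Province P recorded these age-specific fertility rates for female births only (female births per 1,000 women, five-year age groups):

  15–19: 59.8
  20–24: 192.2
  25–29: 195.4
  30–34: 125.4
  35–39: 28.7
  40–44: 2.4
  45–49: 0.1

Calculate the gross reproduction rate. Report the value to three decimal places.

Sum of female ASFRs = 59.8 + 192.2 + 195.4 + 125.4 + 28.7 + 2.4 + 0.1 = 604.0
GRR = 5 × 604.0 / 1000 = 3.02

3.020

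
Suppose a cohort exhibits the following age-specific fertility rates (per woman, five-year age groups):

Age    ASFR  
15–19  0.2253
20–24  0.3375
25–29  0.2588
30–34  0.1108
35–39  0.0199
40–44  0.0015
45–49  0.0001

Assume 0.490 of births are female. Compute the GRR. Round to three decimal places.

2.337

Proportion female at birth = 0.490.
Sum of ASFRs = 0.2253 + 0.3375 + 0.2588 + 0.1108 + 0.0199 + 0.0015 + 0.0001 = 0.9539
TFR = 5 × 0.9539 = 4.7695
GRR = 0.490 × 4.7695 = 2.33706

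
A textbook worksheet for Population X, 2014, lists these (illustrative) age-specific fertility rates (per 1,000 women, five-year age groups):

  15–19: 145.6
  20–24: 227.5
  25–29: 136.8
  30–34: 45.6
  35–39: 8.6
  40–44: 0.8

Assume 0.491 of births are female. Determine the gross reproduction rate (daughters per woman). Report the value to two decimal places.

Proportion female at birth = 0.491.
Sum of ASFRs = 145.6 + 227.5 + 136.8 + 45.6 + 8.6 + 0.8 = 564.9
TFR = 5 × 564.9 / 1000 = 2.8245
GRR = 0.491 × 2.8245 = 1.38683

1.39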